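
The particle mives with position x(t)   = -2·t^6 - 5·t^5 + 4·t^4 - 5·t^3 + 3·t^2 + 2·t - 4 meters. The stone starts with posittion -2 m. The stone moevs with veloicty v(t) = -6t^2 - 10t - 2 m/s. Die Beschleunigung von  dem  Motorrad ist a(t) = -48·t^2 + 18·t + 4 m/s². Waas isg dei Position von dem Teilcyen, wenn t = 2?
Mit x(t) = -2·t^6 - 5·t^5 + 4·t^4 - 5·t^3 + 3·t^2 + 2·t - 4 und Einsetzen von t = 2, finden wir x = -252.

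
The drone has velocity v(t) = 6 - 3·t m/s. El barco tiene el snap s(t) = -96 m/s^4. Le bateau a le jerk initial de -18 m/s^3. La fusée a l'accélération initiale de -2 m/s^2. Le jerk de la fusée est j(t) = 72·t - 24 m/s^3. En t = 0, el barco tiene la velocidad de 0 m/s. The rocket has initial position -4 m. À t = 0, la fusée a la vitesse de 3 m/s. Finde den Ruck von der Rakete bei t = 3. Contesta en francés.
Nous avons le jerk j(t) = 72·t - 24. En substituant t = 3: j(3) = 192.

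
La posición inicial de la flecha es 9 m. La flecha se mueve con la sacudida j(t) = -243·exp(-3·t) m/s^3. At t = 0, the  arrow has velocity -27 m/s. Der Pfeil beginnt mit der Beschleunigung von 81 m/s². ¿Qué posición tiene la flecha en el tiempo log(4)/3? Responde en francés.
Pour résoudre ceci, nous devons prendre 3 intégrales de notre équation du jerk j(t) = -243·exp(-3·t). La primitive du jerk, avec a(0) = 81, donne l'accélération: a(t) = 81·exp(-3·t). En prenant ∫a(t)dt et en appliquant v(0) = -27, nous trouvons v(t) = -27·exp(-3·t). En intégrant la vitesse et en utilisant la condition initiale x(0) = 9, nous obtenons x(t) = 9·exp(-3·t). De l'équation de la position x(t) = 9·exp(-3·t), nous substituons t = log(4)/3 pour obtenir x = 9/4.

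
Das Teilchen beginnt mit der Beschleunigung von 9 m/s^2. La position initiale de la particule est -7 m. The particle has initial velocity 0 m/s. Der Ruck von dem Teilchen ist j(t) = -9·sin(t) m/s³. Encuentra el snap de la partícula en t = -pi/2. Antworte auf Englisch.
To solve this, we need to take 1 derivative of our jerk equation j(t) = -9·sin(t). The derivative of jerk gives snap: s(t) = -9·cos(t). Using s(t) = -9·cos(t) and substituting t = -pi/2, we find s = 0.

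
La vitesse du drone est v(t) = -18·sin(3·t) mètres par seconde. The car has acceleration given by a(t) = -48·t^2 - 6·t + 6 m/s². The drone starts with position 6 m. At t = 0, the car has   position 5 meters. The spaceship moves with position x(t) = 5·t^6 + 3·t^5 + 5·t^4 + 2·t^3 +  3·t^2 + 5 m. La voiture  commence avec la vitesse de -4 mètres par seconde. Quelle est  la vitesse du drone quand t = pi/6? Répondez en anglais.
Using v(t) = -18·sin(3·t) and substituting t = pi/6, we find v = -18.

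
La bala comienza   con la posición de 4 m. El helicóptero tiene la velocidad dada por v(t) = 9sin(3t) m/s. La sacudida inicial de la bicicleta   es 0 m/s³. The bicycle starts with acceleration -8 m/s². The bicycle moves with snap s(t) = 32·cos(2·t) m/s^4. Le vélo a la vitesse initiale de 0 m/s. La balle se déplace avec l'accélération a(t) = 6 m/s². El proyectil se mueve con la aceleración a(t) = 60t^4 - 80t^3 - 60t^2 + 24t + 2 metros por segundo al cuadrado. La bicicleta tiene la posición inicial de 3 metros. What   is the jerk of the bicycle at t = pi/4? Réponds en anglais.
We need to integrate our snap equation s(t) = 32·cos(2·t) 1 time. Finding the antiderivative of s(t) and using j(0) = 0: j(t) = 16·sin(2·t). From the given jerk equation j(t) = 16·sin(2·t), we substitute t = pi/4 to get j = 16.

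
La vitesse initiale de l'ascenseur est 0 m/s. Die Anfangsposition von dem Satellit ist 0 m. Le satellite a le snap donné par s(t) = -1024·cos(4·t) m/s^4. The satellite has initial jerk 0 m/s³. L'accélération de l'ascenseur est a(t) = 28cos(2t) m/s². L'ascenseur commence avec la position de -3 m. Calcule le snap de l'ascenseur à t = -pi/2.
Nous devons dériver notre équation de l'accélération a(t) = 28·cos(2·t) 2 fois. En prenant d/dt de a(t), nous trouvons j(t) = -56·sin(2·t). En prenant d/dt de j(t), nous trouvons s(t) = -112·cos(2·t). De l'équation du snap s(t) = -112·cos(2·t), nous substituons t = -pi/2 pour obtenir s = 112.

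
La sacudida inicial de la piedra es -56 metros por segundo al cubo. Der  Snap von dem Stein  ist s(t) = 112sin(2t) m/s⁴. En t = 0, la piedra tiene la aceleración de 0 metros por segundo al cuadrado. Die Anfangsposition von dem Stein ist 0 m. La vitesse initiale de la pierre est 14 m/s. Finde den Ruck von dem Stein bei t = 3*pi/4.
Wir müssen unsere Gleichung für den Snap s(t) = 112·sin(2·t) 1-mal integrieren. Das Integral von dem Snap, mit j(0) = -56, ergibt den Ruck: j(t) = -56·cos(2·t). Wir haben den Ruck j(t) = -56·cos(2·t). Durch Einsetzen von t = 3*pi/4: j(3*pi/4) = 0.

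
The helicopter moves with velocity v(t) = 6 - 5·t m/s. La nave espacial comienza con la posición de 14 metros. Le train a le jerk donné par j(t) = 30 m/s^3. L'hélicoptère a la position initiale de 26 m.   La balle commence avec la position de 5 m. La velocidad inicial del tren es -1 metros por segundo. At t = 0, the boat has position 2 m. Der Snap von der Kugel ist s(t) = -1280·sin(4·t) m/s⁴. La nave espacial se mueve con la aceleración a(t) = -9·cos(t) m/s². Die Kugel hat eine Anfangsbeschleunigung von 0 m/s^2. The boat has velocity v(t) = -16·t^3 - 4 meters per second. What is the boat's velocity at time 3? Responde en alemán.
Wir haben die Geschwindigkeit v(t) = -16·t^3 - 4. Durch Einsetzen von t = 3: v(3) = -436.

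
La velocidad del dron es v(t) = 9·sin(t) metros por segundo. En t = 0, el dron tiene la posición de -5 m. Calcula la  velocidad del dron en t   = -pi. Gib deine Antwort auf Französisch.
En utilisant v(t) = 9·sin(t) et en substituant t = -pi, nous trouvons v = 0.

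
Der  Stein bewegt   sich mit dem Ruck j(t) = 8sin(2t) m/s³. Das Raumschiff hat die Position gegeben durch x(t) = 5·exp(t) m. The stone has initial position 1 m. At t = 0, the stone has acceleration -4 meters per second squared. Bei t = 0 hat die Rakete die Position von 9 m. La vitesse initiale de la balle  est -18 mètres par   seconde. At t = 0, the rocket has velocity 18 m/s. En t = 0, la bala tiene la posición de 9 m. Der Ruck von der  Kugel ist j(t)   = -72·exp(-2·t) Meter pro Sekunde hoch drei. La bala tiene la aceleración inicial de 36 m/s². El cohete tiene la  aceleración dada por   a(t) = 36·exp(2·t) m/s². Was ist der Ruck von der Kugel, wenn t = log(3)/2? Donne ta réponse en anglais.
Using j(t) = -72·exp(-2·t) and substituting t = log(3)/2, we find j = -24.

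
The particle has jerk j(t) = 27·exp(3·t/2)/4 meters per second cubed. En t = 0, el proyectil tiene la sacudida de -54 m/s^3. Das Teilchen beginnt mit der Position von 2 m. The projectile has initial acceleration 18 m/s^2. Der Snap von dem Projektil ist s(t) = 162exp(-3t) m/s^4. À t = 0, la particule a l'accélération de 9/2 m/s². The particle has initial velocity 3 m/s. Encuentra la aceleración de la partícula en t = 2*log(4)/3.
Necesitamos integrar nuestra ecuación de la sacudida j(t) = 27·exp(3·t/2)/4 1 vez. Tomando ∫j(t)dt y aplicando a(0) = 9/2, encontramos a(t) = 9·exp(3·t/2)/2. De la ecuación de la aceleración a(t) = 9·exp(3·t/2)/2, sustituimos t = 2*log(4)/3 para obtener a = 18.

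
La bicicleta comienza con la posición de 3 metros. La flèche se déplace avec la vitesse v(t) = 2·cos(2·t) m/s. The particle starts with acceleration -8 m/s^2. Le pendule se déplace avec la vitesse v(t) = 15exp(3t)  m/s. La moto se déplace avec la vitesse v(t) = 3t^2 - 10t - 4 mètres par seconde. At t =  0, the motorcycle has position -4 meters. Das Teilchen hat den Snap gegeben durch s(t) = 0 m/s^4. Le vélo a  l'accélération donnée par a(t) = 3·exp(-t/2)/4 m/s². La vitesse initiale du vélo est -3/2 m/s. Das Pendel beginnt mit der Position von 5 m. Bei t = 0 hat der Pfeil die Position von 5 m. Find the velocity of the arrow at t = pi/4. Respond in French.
Nous avons la vitesse v(t) = 2·cos(2·t). En substituant t = pi/4: v(pi/4) = 0.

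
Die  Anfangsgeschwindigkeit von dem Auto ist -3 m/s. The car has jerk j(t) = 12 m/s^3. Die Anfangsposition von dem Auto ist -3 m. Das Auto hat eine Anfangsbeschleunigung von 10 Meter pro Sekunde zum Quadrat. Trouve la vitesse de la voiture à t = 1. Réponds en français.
Pour résoudre ceci, nous devons prendre 2 primitives de notre équation du jerk j(t) = 12. En prenant ∫j(t)dt et en appliquant a(0) = 10, nous trouvons a(t) = 12·t + 10. La primitive de l'accélération, avec v(0) = -3, donne la vitesse: v(t) = 6·t^2 + 10·t - 3. De l'équation de la vitesse v(t) = 6·t^2 + 10·t - 3, nous substituons t = 1 pour obtenir v = 13.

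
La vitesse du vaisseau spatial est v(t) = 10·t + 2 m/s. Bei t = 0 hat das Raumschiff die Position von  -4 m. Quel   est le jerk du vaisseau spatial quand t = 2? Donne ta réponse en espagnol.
Para resolver esto, necesitamos tomar 2 derivadas de nuestra ecuación de la velocidad v(t) = 10·t + 2. Tomando d/dt de v(t), encontramos a(t) = 10. La derivada de la aceleración da la sacudida: j(t) = 0. Tenemos la sacudida j(t) = 0. Sustituyendo t = 2: j(2) = 0.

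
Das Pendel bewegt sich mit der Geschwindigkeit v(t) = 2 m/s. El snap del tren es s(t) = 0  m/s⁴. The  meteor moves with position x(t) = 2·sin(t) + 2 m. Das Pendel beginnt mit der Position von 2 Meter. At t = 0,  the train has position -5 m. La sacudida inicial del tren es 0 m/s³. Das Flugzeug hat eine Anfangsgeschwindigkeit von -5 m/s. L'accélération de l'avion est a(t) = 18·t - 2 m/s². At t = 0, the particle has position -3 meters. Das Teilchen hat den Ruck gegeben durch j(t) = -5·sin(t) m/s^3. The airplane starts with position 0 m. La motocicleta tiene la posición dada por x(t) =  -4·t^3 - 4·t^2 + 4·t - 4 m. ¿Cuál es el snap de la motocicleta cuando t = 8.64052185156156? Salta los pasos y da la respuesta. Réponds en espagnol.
La respuesta es 0.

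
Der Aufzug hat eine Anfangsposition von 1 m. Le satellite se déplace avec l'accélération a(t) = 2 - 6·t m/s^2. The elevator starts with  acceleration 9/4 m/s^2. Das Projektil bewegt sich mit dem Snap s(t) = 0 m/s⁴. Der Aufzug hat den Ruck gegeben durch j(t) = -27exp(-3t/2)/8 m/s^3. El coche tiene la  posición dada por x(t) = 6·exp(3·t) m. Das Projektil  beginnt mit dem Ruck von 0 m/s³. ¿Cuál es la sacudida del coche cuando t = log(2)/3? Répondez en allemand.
Wir müssen unsere Gleichung für die Position x(t) = 6·exp(3·t) 3-mal ableiten. Die Ableitung von der Position ergibt die Geschwindigkeit: v(t) = 18·exp(3·t). Durch Ableiten von der Geschwindigkeit erhalten wir die Beschleunigung: a(t) = 54·exp(3·t). Durch Ableiten von der Beschleunigung erhalten wir den Ruck: j(t) = 162·exp(3·t). Aus der Gleichung für den Ruck j(t) = 162·exp(3·t), setzen wir t = log(2)/3 ein und erhalten j = 324.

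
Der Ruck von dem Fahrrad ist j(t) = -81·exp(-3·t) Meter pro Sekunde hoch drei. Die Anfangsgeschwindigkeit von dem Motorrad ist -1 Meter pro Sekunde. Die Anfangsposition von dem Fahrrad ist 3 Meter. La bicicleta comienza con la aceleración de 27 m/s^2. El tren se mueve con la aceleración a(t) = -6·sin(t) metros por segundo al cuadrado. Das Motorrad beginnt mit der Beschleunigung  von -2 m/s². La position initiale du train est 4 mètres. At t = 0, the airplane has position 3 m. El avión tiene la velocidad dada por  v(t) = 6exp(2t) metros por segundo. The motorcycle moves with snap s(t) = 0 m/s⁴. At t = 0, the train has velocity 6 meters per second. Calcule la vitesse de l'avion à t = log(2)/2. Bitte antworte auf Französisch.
De l'équation de la vitesse v(t) = 6·exp(2·t), nous substituons t = log(2)/2 pour obtenir v = 12.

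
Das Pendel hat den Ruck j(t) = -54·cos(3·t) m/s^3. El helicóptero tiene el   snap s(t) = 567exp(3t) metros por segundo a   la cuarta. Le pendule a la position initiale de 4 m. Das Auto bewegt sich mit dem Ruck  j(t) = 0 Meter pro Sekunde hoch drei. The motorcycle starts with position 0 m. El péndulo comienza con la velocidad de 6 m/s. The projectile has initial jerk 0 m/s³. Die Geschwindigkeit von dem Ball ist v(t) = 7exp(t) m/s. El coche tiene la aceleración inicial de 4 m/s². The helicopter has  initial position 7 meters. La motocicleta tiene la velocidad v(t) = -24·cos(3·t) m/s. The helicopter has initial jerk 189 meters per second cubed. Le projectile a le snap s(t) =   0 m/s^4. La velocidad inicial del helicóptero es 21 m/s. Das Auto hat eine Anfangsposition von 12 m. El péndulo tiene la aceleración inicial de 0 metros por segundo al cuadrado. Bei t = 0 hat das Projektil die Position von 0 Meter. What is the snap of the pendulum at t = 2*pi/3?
Starting from jerk j(t) = -54·cos(3·t), we take 1 derivative. Taking d/dt of j(t), we find s(t) = 162·sin(3·t). Using s(t) = 162·sin(3·t) and substituting t = 2*pi/3, we find s = 0.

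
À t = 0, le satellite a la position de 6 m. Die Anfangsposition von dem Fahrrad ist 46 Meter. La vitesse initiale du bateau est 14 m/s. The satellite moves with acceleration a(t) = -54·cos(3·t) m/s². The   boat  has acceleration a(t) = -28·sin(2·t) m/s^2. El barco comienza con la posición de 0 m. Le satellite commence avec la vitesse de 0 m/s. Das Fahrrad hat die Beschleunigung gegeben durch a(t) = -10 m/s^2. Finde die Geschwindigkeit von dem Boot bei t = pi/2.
Wir müssen die Stammfunktion unserer Gleichung für die Beschleunigung a(t) = -28·sin(2·t) 1-mal finden. Mit ∫a(t)dt und Anwendung von v(0) = 14, finden wir v(t) = 14·cos(2·t). Aus der Gleichung für die Geschwindigkeit v(t) = 14·cos(2·t), setzen wir t = pi/2 ein und erhalten v = -14.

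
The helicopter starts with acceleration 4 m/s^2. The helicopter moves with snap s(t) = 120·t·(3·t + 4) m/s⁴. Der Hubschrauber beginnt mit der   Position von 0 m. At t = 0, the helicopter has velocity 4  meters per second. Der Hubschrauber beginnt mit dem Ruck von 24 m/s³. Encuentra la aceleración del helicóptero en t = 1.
Debemos encontrar la integral de nuestra ecuación del snap s(t) = 120·t·(3·t + 4) 2 veces. Tomando ∫s(t)dt y aplicando j(0) = 24, encontramos j(t) = 120·t^3 + 240·t^2 + 24. Tomando ∫j(t)dt y aplicando a(0) = 4, encontramos a(t) = 30·t^4 + 80·t^3 + 24·t + 4. Usando a(t) = 30·t^4 + 80·t^3 + 24·t + 4 y sustituyendo t = 1, encontramos a = 138.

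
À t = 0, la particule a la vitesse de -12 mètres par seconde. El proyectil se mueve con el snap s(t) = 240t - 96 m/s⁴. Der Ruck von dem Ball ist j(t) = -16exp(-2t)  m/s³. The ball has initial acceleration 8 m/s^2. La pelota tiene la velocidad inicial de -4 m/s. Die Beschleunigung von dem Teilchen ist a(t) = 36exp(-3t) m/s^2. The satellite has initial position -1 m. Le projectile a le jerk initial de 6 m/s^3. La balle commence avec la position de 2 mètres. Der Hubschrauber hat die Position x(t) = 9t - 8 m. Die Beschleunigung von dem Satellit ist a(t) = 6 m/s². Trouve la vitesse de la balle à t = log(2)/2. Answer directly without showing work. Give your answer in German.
v(log(2)/2) = -2.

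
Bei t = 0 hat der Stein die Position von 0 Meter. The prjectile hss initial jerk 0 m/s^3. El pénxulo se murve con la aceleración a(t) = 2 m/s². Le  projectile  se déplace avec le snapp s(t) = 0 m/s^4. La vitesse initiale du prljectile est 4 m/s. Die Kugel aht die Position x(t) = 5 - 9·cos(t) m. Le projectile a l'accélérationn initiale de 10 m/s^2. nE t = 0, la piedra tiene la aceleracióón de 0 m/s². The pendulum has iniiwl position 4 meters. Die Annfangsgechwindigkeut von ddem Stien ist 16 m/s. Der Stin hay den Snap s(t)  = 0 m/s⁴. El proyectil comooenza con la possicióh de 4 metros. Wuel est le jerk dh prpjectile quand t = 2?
Pour résoudre ceci, nous devons prendre 1 primitive de notre équation du snap s(t) = 0. La primitive du snap est le jerk. En utilisant j(0) = 0, nous obtenons j(t) = 0. Nous avons le jerk j(t) = 0. En substituant t = 2: j(2) = 0.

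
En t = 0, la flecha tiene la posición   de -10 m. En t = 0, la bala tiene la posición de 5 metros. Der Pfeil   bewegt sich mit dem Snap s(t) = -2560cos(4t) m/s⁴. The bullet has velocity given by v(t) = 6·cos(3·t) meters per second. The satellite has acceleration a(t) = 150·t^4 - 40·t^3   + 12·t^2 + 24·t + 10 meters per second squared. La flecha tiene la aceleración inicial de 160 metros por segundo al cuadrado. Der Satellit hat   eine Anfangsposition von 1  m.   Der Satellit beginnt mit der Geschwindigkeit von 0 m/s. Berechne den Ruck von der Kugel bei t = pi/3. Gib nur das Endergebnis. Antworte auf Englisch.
The jerk at t = pi/3 is j = 54.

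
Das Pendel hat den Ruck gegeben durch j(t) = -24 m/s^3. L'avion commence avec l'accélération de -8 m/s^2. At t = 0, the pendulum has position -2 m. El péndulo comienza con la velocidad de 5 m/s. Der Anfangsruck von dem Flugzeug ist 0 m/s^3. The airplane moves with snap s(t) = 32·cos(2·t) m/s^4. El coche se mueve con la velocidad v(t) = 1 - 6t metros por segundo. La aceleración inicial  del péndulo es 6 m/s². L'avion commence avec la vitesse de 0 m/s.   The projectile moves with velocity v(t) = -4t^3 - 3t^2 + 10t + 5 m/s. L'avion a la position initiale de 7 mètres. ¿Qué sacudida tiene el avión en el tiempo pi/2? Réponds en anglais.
We must find the antiderivative of our snap equation s(t) = 32·cos(2·t) 1 time. The integral of snap, with j(0) = 0, gives jerk: j(t) = 16·sin(2·t). We have jerk j(t) = 16·sin(2·t). Substituting t = pi/2: j(pi/2) = 0.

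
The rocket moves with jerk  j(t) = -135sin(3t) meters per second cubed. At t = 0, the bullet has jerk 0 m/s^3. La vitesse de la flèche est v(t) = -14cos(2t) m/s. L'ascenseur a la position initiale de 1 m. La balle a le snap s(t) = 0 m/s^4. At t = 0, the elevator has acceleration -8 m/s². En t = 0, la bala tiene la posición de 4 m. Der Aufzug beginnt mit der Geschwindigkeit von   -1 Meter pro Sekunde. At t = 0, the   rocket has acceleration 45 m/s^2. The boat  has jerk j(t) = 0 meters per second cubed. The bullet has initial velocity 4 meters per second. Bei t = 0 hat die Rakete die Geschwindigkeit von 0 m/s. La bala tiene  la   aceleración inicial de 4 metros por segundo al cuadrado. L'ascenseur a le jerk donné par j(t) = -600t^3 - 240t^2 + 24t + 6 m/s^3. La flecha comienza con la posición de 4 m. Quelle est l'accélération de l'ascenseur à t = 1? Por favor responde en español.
Partiendo de la sacudida j(t) = -600·t^3 - 240·t^2 + 24·t + 6, tomamos 1 antiderivada. La integral de la sacudida, con a(0) = -8, da la aceleración: a(t) = -150·t^4 - 80·t^3 + 12·t^2 + 6·t - 8. Tenemos la aceleración a(t) = -150·t^4 - 80·t^3 + 12·t^2 + 6·t - 8. Sustituyendo t = 1: a(1) = -220.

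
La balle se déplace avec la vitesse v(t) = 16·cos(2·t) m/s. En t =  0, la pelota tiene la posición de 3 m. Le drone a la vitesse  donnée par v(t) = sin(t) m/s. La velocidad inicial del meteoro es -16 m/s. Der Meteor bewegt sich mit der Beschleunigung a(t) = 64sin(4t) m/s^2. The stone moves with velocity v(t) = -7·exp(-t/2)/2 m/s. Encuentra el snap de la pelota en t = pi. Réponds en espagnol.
Para resolver esto, necesitamos tomar 3 derivadas de nuestra ecuación de la velocidad v(t) = 16·cos(2·t). Derivando la velocidad, obtenemos la aceleración: a(t) = -32·sin(2·t). Derivando la aceleración, obtenemos la sacudida: j(t) = -64·cos(2·t). Derivando la sacudida, obtenemos el snap: s(t) = 128·sin(2·t). Usando s(t) = 128·sin(2·t) y sustituyendo t = pi, encontramos s = 0.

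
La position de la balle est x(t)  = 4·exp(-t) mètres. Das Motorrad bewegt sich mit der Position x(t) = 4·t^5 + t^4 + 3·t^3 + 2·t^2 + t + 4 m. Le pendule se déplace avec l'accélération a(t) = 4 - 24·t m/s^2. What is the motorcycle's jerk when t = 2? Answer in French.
Pour résoudre ceci, nous devons prendre 3 dérivées de notre équation de la position x(t) = 4·t^5 + t^4 + 3·t^3 + 2·t^2 + t + 4. La dérivée de la position donne la vitesse: v(t) = 20·t^4 + 4·t^3 + 9·t^2 + 4·t + 1. En prenant d/dt de v(t), nous trouvons a(t) = 80·t^3 + 12·t^2 + 18·t + 4. La dérivée de l'accélération donne le jerk: j(t) = 240·t^2 + 24·t + 18. En utilisant j(t) = 240·t^2 + 24·t + 18 et en substituant t = 2, nous trouvons j = 1026.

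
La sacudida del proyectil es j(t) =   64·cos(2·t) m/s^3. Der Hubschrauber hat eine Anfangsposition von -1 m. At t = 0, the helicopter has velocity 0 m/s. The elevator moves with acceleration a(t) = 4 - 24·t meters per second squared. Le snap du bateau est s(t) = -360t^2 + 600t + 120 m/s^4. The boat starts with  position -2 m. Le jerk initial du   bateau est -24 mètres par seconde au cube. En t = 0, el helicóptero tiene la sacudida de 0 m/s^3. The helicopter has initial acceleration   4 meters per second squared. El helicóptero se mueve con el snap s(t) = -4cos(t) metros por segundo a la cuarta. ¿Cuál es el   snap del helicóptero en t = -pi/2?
Usando s(t) = -4·cos(t) y sustituyendo t = -pi/2, encontramos s = 0.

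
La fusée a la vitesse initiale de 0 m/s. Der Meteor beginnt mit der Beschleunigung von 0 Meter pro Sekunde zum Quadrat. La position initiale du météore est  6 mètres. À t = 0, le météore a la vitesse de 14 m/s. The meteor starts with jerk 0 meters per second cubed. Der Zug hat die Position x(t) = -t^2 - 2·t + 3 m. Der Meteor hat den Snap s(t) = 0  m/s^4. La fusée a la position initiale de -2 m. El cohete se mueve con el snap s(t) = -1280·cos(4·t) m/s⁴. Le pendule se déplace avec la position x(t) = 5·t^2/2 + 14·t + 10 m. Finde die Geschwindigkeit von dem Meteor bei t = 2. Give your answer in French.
Nous devons trouver la primitive de notre équation du snap s(t) = 0 3 fois. En prenant ∫s(t)dt et en appliquant j(0) = 0, nous trouvons j(t) = 0. L'intégrale du jerk est l'accélération. En utilisant a(0) = 0, nous obtenons a(t) = 0. La primitive de l'accélération est la vitesse. En utilisant v(0) = 14, nous obtenons v(t) = 14. De l'équation de la vitesse v(t) = 14, nous substituons t = 2 pour obtenir v = 14.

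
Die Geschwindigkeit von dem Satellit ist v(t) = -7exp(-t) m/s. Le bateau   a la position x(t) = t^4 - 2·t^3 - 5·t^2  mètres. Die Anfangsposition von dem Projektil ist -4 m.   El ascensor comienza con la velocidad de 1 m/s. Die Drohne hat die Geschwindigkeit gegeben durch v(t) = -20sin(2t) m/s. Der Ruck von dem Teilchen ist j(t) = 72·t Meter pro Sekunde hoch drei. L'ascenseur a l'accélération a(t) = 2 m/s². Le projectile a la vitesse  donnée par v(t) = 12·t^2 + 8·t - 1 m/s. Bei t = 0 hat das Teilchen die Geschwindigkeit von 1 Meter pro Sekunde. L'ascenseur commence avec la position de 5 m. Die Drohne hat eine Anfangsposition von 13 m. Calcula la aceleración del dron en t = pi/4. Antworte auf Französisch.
Nous devons dériver notre équation de la vitesse v(t) = -20·sin(2·t) 1 fois. En prenant d/dt de v(t), nous trouvons a(t) = -40·cos(2·t). Nous avons l'accélération a(t) = -40·cos(2·t). En substituant t = pi/4: a(pi/4) = 0.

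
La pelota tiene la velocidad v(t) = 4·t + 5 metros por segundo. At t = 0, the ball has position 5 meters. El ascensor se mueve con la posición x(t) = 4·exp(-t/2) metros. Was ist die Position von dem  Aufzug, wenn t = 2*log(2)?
Wir haben die Position x(t) = 4·exp(-t/2). Durch Einsetzen von t = 2*log(2): x(2*log(2)) = 2.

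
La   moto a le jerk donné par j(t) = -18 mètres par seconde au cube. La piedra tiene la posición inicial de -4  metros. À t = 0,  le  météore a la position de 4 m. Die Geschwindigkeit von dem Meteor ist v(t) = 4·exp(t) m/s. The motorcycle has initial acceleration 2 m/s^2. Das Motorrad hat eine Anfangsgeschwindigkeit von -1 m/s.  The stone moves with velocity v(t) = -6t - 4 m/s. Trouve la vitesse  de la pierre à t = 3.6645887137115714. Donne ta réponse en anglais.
We have velocity v(t) = -6·t - 4. Substituting t = 3.6645887137115714: v(3.6645887137115714) = -25.9875322822694.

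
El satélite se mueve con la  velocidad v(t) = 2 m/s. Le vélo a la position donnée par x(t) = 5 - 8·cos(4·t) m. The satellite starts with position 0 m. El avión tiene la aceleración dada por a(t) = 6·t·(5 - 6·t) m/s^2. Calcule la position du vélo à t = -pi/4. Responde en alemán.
Mit x(t) = 5 - 8·cos(4·t) und Einsetzen von t = -pi/4, finden wir x = 13.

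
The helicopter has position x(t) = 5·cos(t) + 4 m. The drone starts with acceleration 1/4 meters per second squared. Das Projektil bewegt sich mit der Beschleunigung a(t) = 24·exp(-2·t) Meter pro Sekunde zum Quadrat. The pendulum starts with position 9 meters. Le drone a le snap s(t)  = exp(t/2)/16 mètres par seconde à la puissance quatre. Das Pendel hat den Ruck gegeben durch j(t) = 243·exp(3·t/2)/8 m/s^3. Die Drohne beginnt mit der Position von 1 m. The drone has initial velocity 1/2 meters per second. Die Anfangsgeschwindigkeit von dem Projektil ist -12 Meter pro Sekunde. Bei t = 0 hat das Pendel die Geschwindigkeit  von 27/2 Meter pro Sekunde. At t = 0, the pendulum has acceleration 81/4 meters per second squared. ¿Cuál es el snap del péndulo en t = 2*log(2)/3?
Para resolver esto, necesitamos tomar 1 derivada de nuestra ecuación de la sacudida j(t) = 243·exp(3·t/2)/8. Tomando d/dt de j(t), encontramos s(t) = 729·exp(3·t/2)/16. De la ecuación del snap s(t) = 729·exp(3·t/2)/16, sustituimos t = 2*log(2)/3 para obtener s = 729/8.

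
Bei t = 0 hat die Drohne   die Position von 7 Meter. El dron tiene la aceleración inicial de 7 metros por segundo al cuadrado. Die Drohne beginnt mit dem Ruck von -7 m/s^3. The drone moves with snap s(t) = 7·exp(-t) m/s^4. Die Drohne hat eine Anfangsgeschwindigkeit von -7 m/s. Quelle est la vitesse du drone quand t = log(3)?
Nous devons intégrer notre équation du snap s(t) = 7·exp(-t) 3 fois. L'intégrale du snap, avec j(0) = -7, donne le jerk: j(t) = -7·exp(-t). En prenant ∫j(t)dt et en appliquant a(0) = 7, nous trouvons a(t) = 7·exp(-t). En prenant ∫a(t)dt et en appliquant v(0) = -7, nous trouvons v(t) = -7·exp(-t). De l'équation de la vitesse v(t) = -7·exp(-t), nous substituons t = log(3) pour obtenir v = -7/3.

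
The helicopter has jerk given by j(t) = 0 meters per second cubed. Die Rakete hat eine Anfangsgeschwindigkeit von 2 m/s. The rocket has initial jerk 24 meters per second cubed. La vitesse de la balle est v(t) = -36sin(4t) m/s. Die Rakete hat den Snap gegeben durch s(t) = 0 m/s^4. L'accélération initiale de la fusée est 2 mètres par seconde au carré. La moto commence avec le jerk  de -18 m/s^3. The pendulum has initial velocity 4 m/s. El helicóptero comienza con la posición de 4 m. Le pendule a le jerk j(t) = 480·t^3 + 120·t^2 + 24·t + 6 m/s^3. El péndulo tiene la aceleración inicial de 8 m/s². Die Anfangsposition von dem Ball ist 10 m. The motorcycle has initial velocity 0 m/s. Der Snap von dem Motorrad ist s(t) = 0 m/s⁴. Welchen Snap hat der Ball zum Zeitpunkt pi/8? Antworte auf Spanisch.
Debemos derivar nuestra ecuación de la velocidad v(t) = -36·sin(4·t) 3 veces. La derivada de la velocidad da la aceleración: a(t) = -144·cos(4·t). Derivando la aceleración, obtenemos la sacudida: j(t) = 576·sin(4·t). Tomando d/dt de j(t), encontramos s(t) = 2304·cos(4·t). Usando s(t) = 2304·cos(4·t) y sustituyendo t = pi/8, encontramos s = 0.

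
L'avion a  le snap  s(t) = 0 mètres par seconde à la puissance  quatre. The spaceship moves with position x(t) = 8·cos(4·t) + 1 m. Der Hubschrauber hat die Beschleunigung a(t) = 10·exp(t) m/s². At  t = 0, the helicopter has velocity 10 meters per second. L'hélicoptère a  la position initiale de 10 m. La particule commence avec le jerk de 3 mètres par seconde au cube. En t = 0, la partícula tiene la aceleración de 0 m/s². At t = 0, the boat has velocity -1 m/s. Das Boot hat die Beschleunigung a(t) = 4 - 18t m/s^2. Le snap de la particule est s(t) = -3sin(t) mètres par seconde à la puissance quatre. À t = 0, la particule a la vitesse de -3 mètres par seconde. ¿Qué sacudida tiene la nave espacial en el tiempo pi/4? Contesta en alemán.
Ausgehend von der Position x(t) = 8·cos(4·t) + 1, nehmen wir 3 Ableitungen. Die Ableitung von der Position ergibt die Geschwindigkeit: v(t) = -32·sin(4·t). Die Ableitung von der Geschwindigkeit ergibt die Beschleunigung: a(t) = -128·cos(4·t). Die Ableitung von der Beschleunigung ergibt den Ruck: j(t) = 512·sin(4·t). Aus der Gleichung für den Ruck j(t) = 512·sin(4·t), setzen wir t = pi/4 ein und erhalten j = 0.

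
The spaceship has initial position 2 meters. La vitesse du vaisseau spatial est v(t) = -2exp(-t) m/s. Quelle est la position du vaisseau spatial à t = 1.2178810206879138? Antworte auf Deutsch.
Ausgehend von der Geschwindigkeit v(t) = -2·exp(-t), nehmen wir 1 Integral. Durch Integration von der Geschwindigkeit und Verwendung der Anfangsbedingung x(0) = 2, erhalten wir x(t) = 2·exp(-t). Mit x(t) = 2·exp(-t) und Einsetzen von t = 1.2178810206879138, finden wir x = 0.591712833621963.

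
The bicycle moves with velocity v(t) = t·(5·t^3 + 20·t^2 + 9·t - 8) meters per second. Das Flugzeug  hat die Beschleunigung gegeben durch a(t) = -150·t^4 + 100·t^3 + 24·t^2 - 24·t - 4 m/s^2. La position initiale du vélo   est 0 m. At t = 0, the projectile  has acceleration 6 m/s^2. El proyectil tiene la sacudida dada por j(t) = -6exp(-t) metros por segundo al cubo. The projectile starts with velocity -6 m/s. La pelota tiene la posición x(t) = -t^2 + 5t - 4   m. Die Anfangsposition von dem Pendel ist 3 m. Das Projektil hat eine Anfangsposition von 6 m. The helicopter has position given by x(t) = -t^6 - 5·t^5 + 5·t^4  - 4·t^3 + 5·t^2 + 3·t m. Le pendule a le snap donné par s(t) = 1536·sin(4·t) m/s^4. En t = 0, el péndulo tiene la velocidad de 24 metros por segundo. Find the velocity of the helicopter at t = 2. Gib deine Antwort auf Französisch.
Pour résoudre ceci, nous devons prendre 1 dérivée de notre équation de la position x(t) = -t^6 - 5·t^5 + 5·t^4 - 4·t^3 + 5·t^2 + 3·t. En dérivant la position, nous obtenons la vitesse: v(t) = -6·t^5 - 25·t^4 + 20·t^3 - 12·t^2 + 10·t + 3. Nous avons la vitesse v(t) = -6·t^5 - 25·t^4 + 20·t^3 - 12·t^2 + 10·t + 3. En substituant t = 2: v(2) = -457.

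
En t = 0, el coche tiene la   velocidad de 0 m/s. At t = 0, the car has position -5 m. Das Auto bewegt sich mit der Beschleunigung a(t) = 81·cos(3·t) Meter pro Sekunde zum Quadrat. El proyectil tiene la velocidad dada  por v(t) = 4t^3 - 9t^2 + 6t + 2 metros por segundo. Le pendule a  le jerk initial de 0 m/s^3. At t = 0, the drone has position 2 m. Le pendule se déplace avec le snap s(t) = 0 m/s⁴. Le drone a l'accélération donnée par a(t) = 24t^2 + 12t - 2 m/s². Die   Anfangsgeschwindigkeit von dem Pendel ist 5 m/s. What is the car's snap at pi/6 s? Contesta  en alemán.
Ausgehend von der Beschleunigung a(t) = 81·cos(3·t), nehmen wir 2 Ableitungen. Durch Ableiten von der Beschleunigung erhalten wir den Ruck: j(t) = -243·sin(3·t). Die Ableitung von dem Ruck ergibt den Snap: s(t) = -729·cos(3·t). Aus der Gleichung für den Snap s(t) = -729·cos(3·t), setzen wir t = pi/6 ein und erhalten s = 0.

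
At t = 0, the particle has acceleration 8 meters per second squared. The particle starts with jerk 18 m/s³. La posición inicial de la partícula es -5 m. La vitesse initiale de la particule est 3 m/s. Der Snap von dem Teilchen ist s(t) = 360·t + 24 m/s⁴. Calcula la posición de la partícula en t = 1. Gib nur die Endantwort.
En t = 1, x = 9.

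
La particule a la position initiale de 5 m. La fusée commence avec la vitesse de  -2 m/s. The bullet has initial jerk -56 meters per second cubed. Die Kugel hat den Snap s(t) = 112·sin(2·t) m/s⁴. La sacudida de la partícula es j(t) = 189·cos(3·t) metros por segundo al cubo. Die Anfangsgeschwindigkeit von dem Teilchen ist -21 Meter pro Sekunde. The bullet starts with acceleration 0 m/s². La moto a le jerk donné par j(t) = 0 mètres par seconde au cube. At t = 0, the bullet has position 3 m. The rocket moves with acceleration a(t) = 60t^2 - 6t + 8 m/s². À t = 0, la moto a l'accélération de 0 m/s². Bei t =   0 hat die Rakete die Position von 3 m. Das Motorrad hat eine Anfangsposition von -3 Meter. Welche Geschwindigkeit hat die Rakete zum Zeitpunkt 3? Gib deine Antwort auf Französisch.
Pour résoudre ceci, nous devons prendre 1 primitive de notre équation de l'accélération a(t) = 60·t^2 - 6·t + 8. L'intégrale de l'accélération, avec v(0) = -2, donne la vitesse: v(t) = 20·t^3 - 3·t^2 + 8·t - 2. Nous avons la vitesse v(t) = 20·t^3 - 3·t^2 + 8·t - 2. En substituant t = 3: v(3) = 535.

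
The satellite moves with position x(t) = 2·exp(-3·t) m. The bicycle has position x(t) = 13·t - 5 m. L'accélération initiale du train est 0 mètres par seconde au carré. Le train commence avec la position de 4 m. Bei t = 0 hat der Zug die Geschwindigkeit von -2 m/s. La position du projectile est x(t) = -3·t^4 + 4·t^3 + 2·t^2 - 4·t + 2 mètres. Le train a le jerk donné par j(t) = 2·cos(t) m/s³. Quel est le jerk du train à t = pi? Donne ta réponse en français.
Nous avons le jerk j(t) = 2·cos(t). En substituant t = pi: j(pi) = -2.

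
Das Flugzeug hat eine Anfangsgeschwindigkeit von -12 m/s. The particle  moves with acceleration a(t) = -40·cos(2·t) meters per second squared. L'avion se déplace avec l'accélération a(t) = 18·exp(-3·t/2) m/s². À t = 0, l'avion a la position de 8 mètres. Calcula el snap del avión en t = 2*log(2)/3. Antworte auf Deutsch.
Um dies zu lösen, müssen wir 2 Ableitungen unserer Gleichung für die Beschleunigung a(t) = 18·exp(-3·t/2) nehmen. Durch Ableiten von der Beschleunigung erhalten wir den Ruck: j(t) = -27·exp(-3·t/2). Die Ableitung von dem Ruck ergibt den Snap: s(t) = 81·exp(-3·t/2)/2. Wir haben den Snap s(t) = 81·exp(-3·t/2)/2. Durch Einsetzen von t = 2*log(2)/3: s(2*log(2)/3) = 81/4.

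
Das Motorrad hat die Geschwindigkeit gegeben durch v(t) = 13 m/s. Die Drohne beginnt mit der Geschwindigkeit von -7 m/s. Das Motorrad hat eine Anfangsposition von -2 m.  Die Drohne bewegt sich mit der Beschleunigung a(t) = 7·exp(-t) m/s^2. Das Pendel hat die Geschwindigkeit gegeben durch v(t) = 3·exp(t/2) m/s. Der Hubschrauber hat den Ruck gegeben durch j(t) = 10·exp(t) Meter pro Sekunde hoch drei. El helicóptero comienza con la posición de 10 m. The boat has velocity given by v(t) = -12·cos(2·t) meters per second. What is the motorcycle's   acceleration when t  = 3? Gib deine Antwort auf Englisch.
We must differentiate our velocity equation v(t) = 13 1 time. Taking d/dt of v(t), we find a(t) = 0. From the given acceleration equation a(t) = 0, we substitute t = 3 to get a = 0.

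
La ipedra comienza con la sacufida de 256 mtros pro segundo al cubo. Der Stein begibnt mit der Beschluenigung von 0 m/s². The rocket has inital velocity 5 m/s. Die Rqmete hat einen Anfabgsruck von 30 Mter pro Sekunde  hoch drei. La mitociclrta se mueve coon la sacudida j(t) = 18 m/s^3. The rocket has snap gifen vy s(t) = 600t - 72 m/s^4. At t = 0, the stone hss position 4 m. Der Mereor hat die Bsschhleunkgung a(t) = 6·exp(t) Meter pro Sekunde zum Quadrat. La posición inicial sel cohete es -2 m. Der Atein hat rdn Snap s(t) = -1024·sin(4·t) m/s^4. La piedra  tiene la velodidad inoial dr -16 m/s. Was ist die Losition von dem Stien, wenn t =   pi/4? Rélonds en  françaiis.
En partant du snap s(t) = -1024·sin(4·t), nous prenons 4 primitives. L'intégrale du snap est le jerk. En utilisant j(0) = 256, nous obtenons j(t) = 256·cos(4·t). La primitive du jerk, avec a(0) = 0, donne l'accélération: a(t) = 64·sin(4·t). La primitive de l'accélération, avec v(0) = -16, donne la vitesse: v(t) = -16·cos(4·t). La primitive de la vitesse est la position. En utilisant x(0) = 4, nous obtenons x(t) = 4 - 4·sin(4·t). Nous avons la position x(t) = 4 - 4·sin(4·t). En substituant t = pi/4: x(pi/4) = 4.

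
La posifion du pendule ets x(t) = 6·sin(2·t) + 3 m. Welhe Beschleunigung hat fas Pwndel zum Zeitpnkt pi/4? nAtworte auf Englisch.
Starting from position x(t) = 6·sin(2·t) + 3, we take 2 derivatives. Differentiating position, we get velocity: v(t) = 12·cos(2·t). The derivative of velocity gives acceleration: a(t) = -24·sin(2·t). We have acceleration a(t) = -24·sin(2·t). Substituting t = pi/4: a(pi/4) = -24.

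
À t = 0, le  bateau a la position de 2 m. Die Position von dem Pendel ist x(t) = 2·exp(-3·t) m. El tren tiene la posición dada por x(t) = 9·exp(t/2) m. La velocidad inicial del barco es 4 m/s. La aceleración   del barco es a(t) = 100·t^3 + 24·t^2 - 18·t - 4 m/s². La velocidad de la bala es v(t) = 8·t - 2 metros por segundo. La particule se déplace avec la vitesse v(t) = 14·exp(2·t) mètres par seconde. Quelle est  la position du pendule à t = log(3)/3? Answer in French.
En utilisant x(t) = 2·exp(-3·t) et en substituant t = log(3)/3, nous trouvons x = 2/3.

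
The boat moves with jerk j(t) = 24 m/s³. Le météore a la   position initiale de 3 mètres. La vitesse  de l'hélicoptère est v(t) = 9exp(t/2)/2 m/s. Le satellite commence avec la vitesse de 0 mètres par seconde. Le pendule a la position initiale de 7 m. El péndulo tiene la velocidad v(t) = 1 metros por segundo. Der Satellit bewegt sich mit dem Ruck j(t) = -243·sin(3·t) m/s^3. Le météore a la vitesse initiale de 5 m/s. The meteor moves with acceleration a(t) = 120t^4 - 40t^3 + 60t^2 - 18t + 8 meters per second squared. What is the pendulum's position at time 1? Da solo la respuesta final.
The position at t = 1 is x = 8.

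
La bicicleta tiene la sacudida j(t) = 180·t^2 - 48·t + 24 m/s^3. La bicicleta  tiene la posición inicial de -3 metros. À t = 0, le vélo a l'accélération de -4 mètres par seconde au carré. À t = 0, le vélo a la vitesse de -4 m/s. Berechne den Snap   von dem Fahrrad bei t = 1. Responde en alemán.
Um dies zu lösen, müssen wir 1 Ableitung unserer Gleichung für den Ruck j(t) = 180·t^2 - 48·t + 24 nehmen. Mit d/dt von j(t) finden wir s(t) = 360·t - 48. Mit s(t) = 360·t - 48 und Einsetzen von t = 1, finden wir s = 312.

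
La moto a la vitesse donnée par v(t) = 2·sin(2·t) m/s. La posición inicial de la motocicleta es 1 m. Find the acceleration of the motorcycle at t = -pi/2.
Starting from velocity v(t) = 2·sin(2·t), we take 1 derivative. The derivative of velocity gives acceleration: a(t) = 4·cos(2·t). Using a(t) = 4·cos(2·t) and substituting t = -pi/2, we find a = -4.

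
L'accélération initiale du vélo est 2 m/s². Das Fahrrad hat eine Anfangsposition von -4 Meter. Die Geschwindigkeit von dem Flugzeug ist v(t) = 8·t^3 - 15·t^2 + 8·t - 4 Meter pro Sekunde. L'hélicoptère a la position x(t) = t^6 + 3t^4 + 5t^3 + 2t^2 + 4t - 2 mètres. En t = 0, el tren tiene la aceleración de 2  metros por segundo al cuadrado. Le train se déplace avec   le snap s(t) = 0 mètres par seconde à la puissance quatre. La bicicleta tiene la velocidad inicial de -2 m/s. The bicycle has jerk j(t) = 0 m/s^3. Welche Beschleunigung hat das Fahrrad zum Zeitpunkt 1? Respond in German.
Wir müssen das Integral unserer Gleichung für den Ruck j(t) = 0 1-mal finden. Das Integral von dem Ruck, mit a(0) = 2, ergibt die Beschleunigung: a(t) = 2. Aus der Gleichung für die Beschleunigung a(t) = 2, setzen wir t = 1 ein und erhalten a = 2.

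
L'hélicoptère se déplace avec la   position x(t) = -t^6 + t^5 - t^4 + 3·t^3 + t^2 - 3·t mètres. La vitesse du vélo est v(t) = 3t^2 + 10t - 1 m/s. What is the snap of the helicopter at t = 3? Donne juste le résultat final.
At t = 3, s = -2904.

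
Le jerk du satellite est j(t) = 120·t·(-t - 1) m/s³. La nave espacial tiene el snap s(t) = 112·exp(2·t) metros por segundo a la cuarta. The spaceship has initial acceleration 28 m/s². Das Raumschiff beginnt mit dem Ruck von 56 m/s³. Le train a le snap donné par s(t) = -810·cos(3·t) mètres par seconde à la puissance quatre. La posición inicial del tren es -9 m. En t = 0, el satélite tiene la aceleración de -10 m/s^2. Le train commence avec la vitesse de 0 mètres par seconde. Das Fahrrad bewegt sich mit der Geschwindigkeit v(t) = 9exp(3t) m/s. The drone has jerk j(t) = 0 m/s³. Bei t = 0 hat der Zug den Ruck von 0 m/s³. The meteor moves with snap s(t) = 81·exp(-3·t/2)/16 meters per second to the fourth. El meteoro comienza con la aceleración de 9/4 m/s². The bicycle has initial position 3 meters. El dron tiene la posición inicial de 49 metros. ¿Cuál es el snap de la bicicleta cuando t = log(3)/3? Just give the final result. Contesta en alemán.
s(log(3)/3) = 729.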